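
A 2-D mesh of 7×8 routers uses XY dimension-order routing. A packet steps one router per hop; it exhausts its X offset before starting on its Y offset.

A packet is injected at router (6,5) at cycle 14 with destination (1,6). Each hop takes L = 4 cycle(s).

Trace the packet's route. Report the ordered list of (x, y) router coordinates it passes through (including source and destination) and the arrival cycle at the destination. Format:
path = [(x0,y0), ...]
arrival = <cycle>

path = [(6,5), (5,5), (4,5), (3,5), (2,5), (1,5), (1,6)]
arrival = 38

src (6,5)  cyc=14
W→(5,5)  cyc=18
W→(4,5)  cyc=22
W→(3,5)  cyc=26
W→(2,5)  cyc=30
W→(1,5)  cyc=34
N→(1,6)  cyc=38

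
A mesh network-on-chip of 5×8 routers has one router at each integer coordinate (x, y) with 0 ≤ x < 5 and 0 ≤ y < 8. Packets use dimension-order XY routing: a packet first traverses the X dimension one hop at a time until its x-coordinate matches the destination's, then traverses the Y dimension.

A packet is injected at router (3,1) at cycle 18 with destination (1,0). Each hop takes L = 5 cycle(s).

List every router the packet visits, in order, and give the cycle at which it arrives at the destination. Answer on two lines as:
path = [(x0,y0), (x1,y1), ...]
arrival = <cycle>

path = [(3,1), (2,1), (1,1), (1,0)]
arrival = 33

src (3,1)  cyc=18
W→(2,1)  cyc=23
W→(1,1)  cyc=28
S→(1,0)  cyc=33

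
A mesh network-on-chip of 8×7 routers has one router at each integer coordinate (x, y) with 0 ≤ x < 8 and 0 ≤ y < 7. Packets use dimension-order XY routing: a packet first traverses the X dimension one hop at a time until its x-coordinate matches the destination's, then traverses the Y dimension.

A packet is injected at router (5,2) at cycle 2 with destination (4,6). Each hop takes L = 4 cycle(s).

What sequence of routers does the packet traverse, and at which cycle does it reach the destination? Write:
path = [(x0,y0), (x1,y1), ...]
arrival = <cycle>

src (5,2)  cyc=2
W→(4,2)  cyc=6
N→(4,3)  cyc=10
N→(4,4)  cyc=14
N→(4,5)  cyc=18
N→(4,6)  cyc=22

path = [(5,2), (4,2), (4,3), (4,4), (4,5), (4,6)]
arrival = 22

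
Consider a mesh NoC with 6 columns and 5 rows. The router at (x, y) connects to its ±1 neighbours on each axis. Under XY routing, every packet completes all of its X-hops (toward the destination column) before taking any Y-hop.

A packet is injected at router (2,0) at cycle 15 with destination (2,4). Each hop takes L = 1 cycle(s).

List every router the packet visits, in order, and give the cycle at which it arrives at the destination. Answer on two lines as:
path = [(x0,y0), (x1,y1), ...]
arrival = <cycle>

path = [(2,0), (2,1), (2,2), (2,3), (2,4)]
arrival = 19

t=15: at (2,0)
t=16: at (2,1) after N
t=17: at (2,2) after N
t=18: at (2,3) after N
t=19: at (2,4) after N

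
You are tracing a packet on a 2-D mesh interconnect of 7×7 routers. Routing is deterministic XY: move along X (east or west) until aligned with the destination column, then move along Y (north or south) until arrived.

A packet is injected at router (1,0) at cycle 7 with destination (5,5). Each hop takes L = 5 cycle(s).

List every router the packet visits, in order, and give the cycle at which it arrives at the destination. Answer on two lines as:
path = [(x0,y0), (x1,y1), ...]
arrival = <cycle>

src (1,0)  cyc=7
E→(2,0)  cyc=12
E→(3,0)  cyc=17
E→(4,0)  cyc=22
E→(5,0)  cyc=27
N→(5,1)  cyc=32
N→(5,2)  cyc=37
N→(5,3)  cyc=42
N→(5,4)  cyc=47
N→(5,5)  cyc=52

path = [(1,0), (2,0), (3,0), (4,0), (5,0), (5,1), (5,2), (5,3), (5,4), (5,5)]
arrival = 52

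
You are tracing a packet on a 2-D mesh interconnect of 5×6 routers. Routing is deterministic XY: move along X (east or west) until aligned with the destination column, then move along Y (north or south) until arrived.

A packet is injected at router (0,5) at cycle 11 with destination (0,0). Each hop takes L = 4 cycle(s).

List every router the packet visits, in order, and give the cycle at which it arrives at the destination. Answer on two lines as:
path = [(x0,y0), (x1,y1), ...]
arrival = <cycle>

path = [(0,5), (0,4), (0,3), (0,2), (0,1), (0,0)]
arrival = 31

src (0,5)  cyc=11
S→(0,4)  cyc=15
S→(0,3)  cyc=19
S→(0,2)  cyc=23
S→(0,1)  cyc=27
S→(0,0)  cyc=31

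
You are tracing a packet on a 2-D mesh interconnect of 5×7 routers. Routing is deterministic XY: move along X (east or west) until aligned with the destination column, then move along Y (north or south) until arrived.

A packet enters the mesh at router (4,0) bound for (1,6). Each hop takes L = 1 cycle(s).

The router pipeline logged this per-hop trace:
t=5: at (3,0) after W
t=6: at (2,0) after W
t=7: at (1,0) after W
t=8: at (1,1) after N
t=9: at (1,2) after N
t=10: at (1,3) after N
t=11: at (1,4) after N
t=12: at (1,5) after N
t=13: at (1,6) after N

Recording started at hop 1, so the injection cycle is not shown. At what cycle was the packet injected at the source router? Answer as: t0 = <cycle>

t0 = 4

cyc[1] = 5 and cyc[k] = t0 + k·L for every k.
t0 = cyc[1] − L = 5 − 1 = 4.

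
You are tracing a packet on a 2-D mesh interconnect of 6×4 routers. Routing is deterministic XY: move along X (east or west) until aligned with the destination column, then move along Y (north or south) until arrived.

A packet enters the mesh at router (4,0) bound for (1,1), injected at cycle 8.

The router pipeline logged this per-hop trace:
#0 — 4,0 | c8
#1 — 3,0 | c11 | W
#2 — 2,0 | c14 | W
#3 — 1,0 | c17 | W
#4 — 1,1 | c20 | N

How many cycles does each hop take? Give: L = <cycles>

Between hops 0 and 1 the cycle counter advances 11 − 8 = 3.
One hop costs L cycles, so L = 3.

L = 3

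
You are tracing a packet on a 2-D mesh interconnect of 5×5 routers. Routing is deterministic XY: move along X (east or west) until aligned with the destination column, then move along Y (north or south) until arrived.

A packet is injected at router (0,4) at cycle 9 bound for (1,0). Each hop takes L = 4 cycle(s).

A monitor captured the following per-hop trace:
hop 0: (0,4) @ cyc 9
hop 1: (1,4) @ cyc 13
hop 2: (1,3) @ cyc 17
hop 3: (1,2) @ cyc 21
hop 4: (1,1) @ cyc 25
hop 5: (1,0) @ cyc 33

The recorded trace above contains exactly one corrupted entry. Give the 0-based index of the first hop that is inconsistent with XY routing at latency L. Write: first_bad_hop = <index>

first_bad_hop = 5

hop 1: step (+1,+0), +4 cyc — ok
hop 2: step (+0,-1), +4 cyc — ok
hop 3: step (+0,-1), +4 cyc — ok
hop 4: step (+0,-1), +4 cyc — ok
hop 5: step (+0,-1), +8 cyc — BAD: Δcyc=8≠L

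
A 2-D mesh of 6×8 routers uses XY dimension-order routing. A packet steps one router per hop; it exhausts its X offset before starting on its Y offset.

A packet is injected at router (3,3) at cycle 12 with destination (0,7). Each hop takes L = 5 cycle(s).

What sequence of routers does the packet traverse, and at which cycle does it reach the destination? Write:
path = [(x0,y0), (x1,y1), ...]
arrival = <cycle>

t=12: at (3,3)
t=17: at (2,3) after W
t=22: at (1,3) after W
t=27: at (0,3) after W
t=32: at (0,4) after N
t=37: at (0,5) after N
t=42: at (0,6) after N
t=47: at (0,7) after N

path = [(3,3), (2,3), (1,3), (0,3), (0,4), (0,5), (0,6), (0,7)]
arrival = 47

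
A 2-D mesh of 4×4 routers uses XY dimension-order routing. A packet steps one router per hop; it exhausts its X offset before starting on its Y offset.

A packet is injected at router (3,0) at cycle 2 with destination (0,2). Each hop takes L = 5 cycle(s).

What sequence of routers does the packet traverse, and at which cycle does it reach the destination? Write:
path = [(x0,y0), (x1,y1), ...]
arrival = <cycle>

src (3,0)  cyc=2
W→(2,0)  cyc=7
W→(1,0)  cyc=12
W→(0,0)  cyc=17
N→(0,1)  cyc=22
N→(0,2)  cyc=27

path = [(3,0), (2,0), (1,0), (0,0), (0,1), (0,2)]
arrival = 27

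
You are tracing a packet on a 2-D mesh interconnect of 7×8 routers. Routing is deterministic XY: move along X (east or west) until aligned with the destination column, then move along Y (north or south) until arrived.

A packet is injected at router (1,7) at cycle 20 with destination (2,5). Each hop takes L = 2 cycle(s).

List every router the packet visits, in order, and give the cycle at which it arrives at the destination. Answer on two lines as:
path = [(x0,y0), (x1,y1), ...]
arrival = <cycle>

src (1,7)  cyc=20
E→(2,7)  cyc=22
S→(2,6)  cyc=24
S→(2,5)  cyc=26

path = [(1,7), (2,7), (2,6), (2,5)]
arrival = 26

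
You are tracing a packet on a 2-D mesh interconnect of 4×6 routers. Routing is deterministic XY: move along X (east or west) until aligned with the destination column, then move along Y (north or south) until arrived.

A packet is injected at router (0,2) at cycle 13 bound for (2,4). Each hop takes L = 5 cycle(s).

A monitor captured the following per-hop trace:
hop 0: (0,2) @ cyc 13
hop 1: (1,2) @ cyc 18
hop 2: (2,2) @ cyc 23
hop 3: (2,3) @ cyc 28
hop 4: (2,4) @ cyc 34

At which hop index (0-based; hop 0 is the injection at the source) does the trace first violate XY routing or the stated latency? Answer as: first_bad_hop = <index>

check 1→ d=(1,0) cyc+5: ok
check 2→ d=(1,0) cyc+5: ok
check 3→ d=(0,1) cyc+5: ok
check 4→ d=(0,1) cyc+6: BAD: Δcyc=6≠L

first_bad_hop = 4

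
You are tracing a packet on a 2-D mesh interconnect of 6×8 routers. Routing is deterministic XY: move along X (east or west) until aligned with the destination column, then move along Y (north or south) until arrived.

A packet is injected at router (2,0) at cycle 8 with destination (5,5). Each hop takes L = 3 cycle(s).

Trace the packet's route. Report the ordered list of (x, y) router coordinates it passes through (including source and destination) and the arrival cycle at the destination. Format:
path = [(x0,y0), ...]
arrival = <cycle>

path = [(2,0), (3,0), (4,0), (5,0), (5,1), (5,2), (5,3), (5,4), (5,5)]
arrival = 32

src (2,0)  cyc=8
E→(3,0)  cyc=11
E→(4,0)  cyc=14
E→(5,0)  cyc=17
N→(5,1)  cyc=20
N→(5,2)  cyc=23
N→(5,3)  cyc=26
N→(5,4)  cyc=29
N→(5,5)  cyc=32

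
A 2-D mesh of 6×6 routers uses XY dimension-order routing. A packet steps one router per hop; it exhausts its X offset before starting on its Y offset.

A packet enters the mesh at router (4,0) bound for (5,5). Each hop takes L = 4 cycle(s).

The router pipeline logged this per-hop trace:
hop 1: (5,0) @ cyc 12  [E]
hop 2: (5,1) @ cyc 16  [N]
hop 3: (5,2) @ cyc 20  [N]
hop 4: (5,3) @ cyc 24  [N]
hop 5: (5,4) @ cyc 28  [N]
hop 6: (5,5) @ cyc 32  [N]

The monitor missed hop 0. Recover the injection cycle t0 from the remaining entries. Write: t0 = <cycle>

t0 = 8

At hop 1 the cycle is 12; in general cyc_k = t0 + kL.
t0 = cyc[1] − L = 12 − 4 = 8.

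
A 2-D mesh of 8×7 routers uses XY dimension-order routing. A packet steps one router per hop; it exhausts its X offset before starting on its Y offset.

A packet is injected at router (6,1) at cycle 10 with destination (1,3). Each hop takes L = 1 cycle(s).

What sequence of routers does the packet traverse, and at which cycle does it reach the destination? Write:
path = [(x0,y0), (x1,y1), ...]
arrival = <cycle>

path = [(6,1), (5,1), (4,1), (3,1), (2,1), (1,1), (1,2), (1,3)]
arrival = 17

  0. router=(6,1) cycle=10 (inject)
  1. router=(5,1) cycle=11 dir=W
  2. router=(4,1) cycle=12 dir=W
  3. router=(3,1) cycle=13 dir=W
  4. router=(2,1) cycle=14 dir=W
  5. router=(1,1) cycle=15 dir=W
  6. router=(1,2) cycle=16 dir=N
  7. router=(1,3) cycle=17 dir=N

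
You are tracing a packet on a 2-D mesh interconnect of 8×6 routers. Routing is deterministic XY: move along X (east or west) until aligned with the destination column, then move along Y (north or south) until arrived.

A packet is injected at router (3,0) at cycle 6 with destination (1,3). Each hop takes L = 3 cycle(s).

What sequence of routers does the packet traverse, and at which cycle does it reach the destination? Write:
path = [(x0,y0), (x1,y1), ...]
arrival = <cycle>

src (3,0)  cyc=6
W→(2,0)  cyc=9
W→(1,0)  cyc=12
N→(1,1)  cyc=15
N→(1,2)  cyc=18
N→(1,3)  cyc=21

path = [(3,0), (2,0), (1,0), (1,1), (1,2), (1,3)]
arrival = 21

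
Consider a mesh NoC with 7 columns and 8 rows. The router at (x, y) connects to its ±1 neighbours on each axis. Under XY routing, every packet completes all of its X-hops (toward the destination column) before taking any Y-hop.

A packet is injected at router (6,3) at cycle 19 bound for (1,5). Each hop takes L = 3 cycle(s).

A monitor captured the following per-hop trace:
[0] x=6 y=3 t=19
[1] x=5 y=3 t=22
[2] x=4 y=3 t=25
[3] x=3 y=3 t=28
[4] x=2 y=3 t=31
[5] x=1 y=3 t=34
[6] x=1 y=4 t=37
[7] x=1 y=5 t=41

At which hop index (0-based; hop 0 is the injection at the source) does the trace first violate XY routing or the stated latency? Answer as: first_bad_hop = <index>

check 1→ d=(-1,0) cyc+3: ok
check 2→ d=(-1,0) cyc+3: ok
check 3→ d=(-1,0) cyc+3: ok
check 4→ d=(-1,0) cyc+3: ok
check 5→ d=(-1,0) cyc+3: ok
check 6→ d=(0,1) cyc+3: ok
check 7→ d=(0,1) cyc+4: BAD: Δcyc=4≠L

first_bad_hop = 7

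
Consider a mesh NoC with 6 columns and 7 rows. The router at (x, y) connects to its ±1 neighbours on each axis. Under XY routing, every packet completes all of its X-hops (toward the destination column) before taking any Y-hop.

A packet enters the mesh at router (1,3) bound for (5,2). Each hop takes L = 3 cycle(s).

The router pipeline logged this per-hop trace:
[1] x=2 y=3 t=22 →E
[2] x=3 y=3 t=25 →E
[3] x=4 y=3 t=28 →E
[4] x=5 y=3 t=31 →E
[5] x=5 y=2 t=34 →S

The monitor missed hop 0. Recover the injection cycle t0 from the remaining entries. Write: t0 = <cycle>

t0 = 19

At hop 1 the cycle is 22; in general cyc_k = t0 + kL.
Subtract one hop: t0 = 22 − 3 = 19.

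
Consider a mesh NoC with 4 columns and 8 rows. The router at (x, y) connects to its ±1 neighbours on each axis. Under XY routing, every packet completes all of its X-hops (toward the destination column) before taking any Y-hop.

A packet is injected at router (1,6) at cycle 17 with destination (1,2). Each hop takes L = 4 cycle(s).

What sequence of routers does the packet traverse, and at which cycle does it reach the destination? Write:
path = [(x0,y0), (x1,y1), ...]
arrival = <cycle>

#0 — 1,6 | c17
#1 — 1,5 | c21 | S
#2 — 1,4 | c25 | S
#3 — 1,3 | c29 | S
#4 — 1,2 | c33 | S

path = [(1,6), (1,5), (1,4), (1,3), (1,2)]
arrival = 33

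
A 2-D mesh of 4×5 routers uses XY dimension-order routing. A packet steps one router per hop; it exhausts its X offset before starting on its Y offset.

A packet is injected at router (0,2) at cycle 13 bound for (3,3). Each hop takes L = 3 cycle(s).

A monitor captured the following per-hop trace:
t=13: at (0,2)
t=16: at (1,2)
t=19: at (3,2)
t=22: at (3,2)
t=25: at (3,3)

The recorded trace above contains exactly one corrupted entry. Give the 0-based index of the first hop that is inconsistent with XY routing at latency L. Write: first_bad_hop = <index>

first_bad_hop = 2

check 1→ d=(1,0) cyc+3: ok
check 2→ d=(2,0) cyc+3: BAD: non-unit step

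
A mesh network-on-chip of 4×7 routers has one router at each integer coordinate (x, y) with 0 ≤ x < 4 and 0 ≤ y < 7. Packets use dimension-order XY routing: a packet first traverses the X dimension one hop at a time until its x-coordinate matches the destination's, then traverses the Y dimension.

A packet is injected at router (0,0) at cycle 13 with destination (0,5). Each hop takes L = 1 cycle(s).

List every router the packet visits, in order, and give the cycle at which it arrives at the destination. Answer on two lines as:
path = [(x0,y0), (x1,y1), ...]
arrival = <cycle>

[0] x=0 y=0 t=13
[1] x=0 y=1 t=14 →N
[2] x=0 y=2 t=15 →N
[3] x=0 y=3 t=16 →N
[4] x=0 y=4 t=17 →N
[5] x=0 y=5 t=18 →N

path = [(0,0), (0,1), (0,2), (0,3), (0,4), (0,5)]
arrival = 18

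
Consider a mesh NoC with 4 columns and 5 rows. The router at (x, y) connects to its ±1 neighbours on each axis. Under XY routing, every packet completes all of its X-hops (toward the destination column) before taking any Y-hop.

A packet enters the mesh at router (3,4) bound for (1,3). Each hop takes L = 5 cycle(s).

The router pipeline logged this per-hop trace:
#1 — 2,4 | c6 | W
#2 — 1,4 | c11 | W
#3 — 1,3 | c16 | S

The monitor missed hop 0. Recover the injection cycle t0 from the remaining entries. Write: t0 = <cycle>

The first recorded entry is hop 1 at cycle 6.
t0 = cyc[1] − L = 6 − 5 = 1.

t0 = 1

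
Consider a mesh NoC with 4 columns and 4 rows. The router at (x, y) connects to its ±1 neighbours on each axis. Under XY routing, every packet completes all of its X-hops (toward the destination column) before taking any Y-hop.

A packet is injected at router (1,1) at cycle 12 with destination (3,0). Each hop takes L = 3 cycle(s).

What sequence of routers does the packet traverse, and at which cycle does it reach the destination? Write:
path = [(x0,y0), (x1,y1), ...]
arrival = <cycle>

path = [(1,1), (2,1), (3,1), (3,0)]
arrival = 21

hop 0: (1,1) @ cyc 12
hop 1: (2,1) @ cyc 15  [E]
hop 2: (3,1) @ cyc 18  [E]
hop 3: (3,0) @ cyc 21  [S]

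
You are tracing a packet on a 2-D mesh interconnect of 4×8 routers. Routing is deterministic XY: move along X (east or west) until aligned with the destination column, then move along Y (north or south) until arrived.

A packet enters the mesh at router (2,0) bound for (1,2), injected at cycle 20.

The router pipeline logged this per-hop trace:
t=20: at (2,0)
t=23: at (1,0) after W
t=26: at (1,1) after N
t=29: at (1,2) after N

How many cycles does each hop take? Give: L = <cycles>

L = 3

Between hops 0 and 1 the cycle counter advances 23 − 20 = 3.
That increment is L by definition: L = 3.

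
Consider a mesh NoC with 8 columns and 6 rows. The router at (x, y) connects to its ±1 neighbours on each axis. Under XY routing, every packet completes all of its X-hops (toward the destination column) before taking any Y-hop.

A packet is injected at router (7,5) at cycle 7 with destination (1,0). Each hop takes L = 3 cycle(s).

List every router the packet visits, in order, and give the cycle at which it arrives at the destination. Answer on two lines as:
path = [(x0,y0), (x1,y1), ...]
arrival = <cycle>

hop 0: (7,5) @ cyc 7
hop 1: (6,5) @ cyc 10  [W]
hop 2: (5,5) @ cyc 13  [W]
hop 3: (4,5) @ cyc 16  [W]
hop 4: (3,5) @ cyc 19  [W]
hop 5: (2,5) @ cyc 22  [W]
hop 6: (1,5) @ cyc 25  [W]
hop 7: (1,4) @ cyc 28  [S]
hop 8: (1,3) @ cyc 31  [S]
hop 9: (1,2) @ cyc 34  [S]
hop 10: (1,1) @ cyc 37  [S]
hop 11: (1,0) @ cyc 40  [S]

path = [(7,5), (6,5), (5,5), (4,5), (3,5), (2,5), (1,5), (1,4), (1,3), (1,2), (1,1), (1,0)]
arrival = 40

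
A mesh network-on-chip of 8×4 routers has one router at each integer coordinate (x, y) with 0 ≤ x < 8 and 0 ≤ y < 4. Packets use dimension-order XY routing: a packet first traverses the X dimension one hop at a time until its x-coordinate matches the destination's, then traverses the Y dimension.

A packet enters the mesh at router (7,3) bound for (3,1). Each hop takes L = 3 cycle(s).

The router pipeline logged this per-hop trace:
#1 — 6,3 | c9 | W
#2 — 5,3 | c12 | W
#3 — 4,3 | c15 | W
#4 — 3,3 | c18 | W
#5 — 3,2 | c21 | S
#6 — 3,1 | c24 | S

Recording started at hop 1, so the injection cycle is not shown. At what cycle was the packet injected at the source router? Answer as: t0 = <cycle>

Hop 1 reached at cycle 9; hop k is at t0 + k·L.
Subtract one hop: t0 = 9 − 3 = 6.

t0 = 6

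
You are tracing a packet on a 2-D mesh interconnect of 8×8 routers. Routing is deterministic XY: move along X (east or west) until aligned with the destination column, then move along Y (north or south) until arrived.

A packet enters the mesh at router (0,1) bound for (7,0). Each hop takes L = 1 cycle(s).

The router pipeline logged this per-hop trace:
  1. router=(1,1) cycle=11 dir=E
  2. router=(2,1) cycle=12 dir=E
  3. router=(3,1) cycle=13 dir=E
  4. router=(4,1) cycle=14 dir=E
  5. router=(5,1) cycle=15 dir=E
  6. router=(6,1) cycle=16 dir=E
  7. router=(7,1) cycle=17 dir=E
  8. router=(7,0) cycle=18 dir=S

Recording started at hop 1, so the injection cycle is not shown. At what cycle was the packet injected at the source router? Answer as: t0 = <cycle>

t0 = 10

At hop 1 the cycle is 11; in general cyc_k = t0 + kL.
So t0 = 11 − 1·1 = 10.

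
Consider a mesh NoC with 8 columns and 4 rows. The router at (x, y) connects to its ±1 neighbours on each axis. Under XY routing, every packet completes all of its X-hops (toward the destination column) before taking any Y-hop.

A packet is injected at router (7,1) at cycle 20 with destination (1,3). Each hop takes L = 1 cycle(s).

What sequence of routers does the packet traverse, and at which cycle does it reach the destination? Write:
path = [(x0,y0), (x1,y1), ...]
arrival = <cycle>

#0 — 7,1 | c20
#1 — 6,1 | c21 | W
#2 — 5,1 | c22 | W
#3 — 4,1 | c23 | W
#4 — 3,1 | c24 | W
#5 — 2,1 | c25 | W
#6 — 1,1 | c26 | W
#7 — 1,2 | c27 | N
#8 — 1,3 | c28 | N

path = [(7,1), (6,1), (5,1), (4,1), (3,1), (2,1), (1,1), (1,2), (1,3)]
arrival = 28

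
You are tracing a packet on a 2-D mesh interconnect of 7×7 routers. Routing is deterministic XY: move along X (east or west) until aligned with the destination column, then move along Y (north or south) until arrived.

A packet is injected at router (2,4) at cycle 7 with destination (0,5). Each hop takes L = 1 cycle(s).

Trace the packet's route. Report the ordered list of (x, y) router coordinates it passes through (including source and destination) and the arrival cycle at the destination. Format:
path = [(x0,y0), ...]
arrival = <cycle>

path = [(2,4), (1,4), (0,4), (0,5)]
arrival = 10

  0. router=(2,4) cycle=7 (inject)
  1. router=(1,4) cycle=8 dir=W
  2. router=(0,4) cycle=9 dir=W
  3. router=(0,5) cycle=10 dir=N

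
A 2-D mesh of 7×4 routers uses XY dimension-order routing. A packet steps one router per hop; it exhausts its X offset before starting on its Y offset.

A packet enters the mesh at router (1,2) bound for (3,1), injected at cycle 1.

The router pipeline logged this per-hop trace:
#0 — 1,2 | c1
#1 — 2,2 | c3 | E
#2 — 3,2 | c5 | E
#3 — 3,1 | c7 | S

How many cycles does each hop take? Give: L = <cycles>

L = 2

Between hops 0 and 1 the cycle counter advances 3 − 1 = 2.
One hop costs L cycles, so L = 2.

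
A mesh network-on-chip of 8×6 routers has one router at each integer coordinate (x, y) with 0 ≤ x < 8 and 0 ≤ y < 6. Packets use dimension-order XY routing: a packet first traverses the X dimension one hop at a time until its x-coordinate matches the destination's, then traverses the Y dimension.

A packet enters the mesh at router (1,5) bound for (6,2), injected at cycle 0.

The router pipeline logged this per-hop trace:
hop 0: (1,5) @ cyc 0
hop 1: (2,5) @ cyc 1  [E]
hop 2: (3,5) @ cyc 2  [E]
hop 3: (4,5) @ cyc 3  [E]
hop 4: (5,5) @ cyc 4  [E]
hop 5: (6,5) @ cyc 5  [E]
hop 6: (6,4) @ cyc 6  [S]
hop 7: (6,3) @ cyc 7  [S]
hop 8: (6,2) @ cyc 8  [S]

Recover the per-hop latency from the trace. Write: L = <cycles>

cyc[1] − cyc[0] = 1 − 0 = 1.
Per-hop latency L = Δcyc = 1.

L = 1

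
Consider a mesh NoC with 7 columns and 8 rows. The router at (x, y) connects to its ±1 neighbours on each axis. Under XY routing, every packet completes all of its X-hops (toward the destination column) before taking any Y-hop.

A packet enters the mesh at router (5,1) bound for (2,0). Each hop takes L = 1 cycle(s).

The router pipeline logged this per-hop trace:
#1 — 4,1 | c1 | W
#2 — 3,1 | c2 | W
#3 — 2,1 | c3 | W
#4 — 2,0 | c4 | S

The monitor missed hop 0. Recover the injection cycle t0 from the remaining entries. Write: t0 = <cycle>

At hop 1 the cycle is 1; in general cyc_k = t0 + kL.
t0 = cyc[1] − L = 1 − 1 = 0.

t0 = 0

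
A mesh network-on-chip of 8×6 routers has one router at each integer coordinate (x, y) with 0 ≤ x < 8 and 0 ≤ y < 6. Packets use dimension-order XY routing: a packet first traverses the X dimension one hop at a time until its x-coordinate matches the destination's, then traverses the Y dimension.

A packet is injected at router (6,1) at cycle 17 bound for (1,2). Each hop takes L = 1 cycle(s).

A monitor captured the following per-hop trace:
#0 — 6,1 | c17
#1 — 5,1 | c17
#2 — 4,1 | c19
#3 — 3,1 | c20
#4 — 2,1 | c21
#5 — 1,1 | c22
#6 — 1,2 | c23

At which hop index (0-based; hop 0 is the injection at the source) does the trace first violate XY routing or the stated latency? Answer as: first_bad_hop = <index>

first_bad_hop = 1

check 1→ d=(-1,0) cyc+0: BAD: Δcyc=0≠L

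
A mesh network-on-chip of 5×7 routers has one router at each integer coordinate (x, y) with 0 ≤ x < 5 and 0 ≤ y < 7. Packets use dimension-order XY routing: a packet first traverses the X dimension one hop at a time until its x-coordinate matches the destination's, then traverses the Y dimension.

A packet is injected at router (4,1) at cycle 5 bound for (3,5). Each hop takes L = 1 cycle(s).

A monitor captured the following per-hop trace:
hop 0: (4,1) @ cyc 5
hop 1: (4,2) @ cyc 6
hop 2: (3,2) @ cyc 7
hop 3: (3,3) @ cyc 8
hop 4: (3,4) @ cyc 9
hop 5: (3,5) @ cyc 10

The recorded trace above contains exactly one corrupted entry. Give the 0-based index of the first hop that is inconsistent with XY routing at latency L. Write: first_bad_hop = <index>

check 1→ d=(0,1) cyc+1: BAD: Y-move but x=4≠3

first_bad_hop = 1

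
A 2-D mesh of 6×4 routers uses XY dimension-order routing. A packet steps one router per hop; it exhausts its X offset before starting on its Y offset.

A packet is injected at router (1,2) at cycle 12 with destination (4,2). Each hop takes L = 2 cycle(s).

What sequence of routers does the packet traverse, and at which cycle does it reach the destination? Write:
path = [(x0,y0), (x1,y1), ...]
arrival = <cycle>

path = [(1,2), (2,2), (3,2), (4,2)]
arrival = 18

#0 — 1,2 | c12
#1 — 2,2 | c14 | E
#2 — 3,2 | c16 | E
#3 — 4,2 | c18 | E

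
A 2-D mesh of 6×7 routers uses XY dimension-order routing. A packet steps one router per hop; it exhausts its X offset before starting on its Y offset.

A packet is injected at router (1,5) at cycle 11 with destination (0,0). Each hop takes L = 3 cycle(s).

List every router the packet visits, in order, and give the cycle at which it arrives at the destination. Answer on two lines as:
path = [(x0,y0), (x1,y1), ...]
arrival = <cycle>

path = [(1,5), (0,5), (0,4), (0,3), (0,2), (0,1), (0,0)]
arrival = 29

t=11: at (1,5)
t=14: at (0,5) after W
t=17: at (0,4) after S
t=20: at (0,3) after S
t=23: at (0,2) after S
t=26: at (0,1) after S
t=29: at (0,0) after S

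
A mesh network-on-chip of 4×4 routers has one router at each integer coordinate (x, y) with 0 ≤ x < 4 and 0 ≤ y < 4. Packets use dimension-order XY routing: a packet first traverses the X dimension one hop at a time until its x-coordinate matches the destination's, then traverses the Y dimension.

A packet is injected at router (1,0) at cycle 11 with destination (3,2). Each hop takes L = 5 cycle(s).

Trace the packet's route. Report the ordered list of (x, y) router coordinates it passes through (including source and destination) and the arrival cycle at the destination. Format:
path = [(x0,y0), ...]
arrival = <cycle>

src (1,0)  cyc=11
E→(2,0)  cyc=16
E→(3,0)  cyc=21
N→(3,1)  cyc=26
N→(3,2)  cyc=31

path = [(1,0), (2,0), (3,0), (3,1), (3,2)]
arrival = 31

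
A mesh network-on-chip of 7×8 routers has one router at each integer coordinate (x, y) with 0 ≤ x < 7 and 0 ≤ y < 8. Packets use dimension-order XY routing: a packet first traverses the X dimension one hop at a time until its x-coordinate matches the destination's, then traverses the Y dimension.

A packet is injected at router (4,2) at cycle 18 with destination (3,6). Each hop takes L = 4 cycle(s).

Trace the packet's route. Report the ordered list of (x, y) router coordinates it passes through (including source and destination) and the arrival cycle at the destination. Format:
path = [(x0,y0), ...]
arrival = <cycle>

  0. router=(4,2) cycle=18 (inject)
  1. router=(3,2) cycle=22 dir=W
  2. router=(3,3) cycle=26 dir=N
  3. router=(3,4) cycle=30 dir=N
  4. router=(3,5) cycle=34 dir=N
  5. router=(3,6) cycle=38 dir=N

path = [(4,2), (3,2), (3,3), (3,4), (3,5), (3,6)]
arrival = 38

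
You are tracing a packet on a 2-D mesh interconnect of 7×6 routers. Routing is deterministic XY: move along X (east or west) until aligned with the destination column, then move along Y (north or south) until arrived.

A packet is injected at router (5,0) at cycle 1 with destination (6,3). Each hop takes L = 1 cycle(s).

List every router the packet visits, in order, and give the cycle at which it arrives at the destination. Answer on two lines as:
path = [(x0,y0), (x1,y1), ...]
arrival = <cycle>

path = [(5,0), (6,0), (6,1), (6,2), (6,3)]
arrival = 5

src (5,0)  cyc=1
E→(6,0)  cyc=2
N→(6,1)  cyc=3
N→(6,2)  cyc=4
N→(6,3)  cyc=5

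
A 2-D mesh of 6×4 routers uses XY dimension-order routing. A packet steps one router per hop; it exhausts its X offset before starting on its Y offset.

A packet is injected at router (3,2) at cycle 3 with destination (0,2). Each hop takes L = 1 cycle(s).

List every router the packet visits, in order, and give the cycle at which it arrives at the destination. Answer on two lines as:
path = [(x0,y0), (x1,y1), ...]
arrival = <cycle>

path = [(3,2), (2,2), (1,2), (0,2)]
arrival = 6

  0. router=(3,2) cycle=3 (inject)
  1. router=(2,2) cycle=4 dir=W
  2. router=(1,2) cycle=5 dir=W
  3. router=(0,2) cycle=6 dir=W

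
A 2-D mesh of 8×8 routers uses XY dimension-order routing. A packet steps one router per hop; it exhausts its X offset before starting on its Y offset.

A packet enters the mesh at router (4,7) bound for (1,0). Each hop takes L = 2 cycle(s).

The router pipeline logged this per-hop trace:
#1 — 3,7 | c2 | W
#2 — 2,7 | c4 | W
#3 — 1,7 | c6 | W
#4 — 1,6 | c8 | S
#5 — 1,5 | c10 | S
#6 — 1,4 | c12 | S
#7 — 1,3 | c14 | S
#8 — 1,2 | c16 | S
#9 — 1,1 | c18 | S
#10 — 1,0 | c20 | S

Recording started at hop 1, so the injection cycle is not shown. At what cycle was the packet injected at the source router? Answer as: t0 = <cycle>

t0 = 0

At hop 1 the cycle is 2; in general cyc_k = t0 + kL.
Subtract one hop: t0 = 2 − 2 = 0.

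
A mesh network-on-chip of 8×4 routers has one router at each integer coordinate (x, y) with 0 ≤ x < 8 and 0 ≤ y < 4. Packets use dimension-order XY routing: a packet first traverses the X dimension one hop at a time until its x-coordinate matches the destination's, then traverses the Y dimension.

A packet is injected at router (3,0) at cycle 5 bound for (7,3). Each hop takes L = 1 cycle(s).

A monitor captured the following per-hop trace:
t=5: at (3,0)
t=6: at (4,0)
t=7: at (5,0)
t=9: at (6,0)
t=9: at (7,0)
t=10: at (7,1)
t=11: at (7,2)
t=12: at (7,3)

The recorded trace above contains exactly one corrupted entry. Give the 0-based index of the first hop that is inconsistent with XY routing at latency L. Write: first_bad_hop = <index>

first_bad_hop = 3

[1] (+1,+0) / 1c ⇒ ok
[2] (+1,+0) / 1c ⇒ ok
[3] (+1,+0) / 2c ⇒ BAD: Δcyc=2≠L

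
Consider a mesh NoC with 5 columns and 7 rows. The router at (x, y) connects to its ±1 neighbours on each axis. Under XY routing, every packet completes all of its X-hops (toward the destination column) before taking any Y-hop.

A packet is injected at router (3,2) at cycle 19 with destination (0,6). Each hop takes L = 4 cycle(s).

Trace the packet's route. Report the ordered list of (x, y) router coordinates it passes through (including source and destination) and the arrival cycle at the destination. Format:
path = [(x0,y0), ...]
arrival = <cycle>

path = [(3,2), (2,2), (1,2), (0,2), (0,3), (0,4), (0,5), (0,6)]
arrival = 47

t=19: at (3,2)
t=23: at (2,2) after W
t=27: at (1,2) after W
t=31: at (0,2) after W
t=35: at (0,3) after N
t=39: at (0,4) after N
t=43: at (0,5) after N
t=47: at (0,6) after N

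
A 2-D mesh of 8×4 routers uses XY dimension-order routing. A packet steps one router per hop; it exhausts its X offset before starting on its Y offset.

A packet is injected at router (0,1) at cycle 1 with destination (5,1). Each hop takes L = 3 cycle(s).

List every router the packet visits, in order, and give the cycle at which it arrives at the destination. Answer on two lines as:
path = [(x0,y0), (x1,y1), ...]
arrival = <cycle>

path = [(0,1), (1,1), (2,1), (3,1), (4,1), (5,1)]
arrival = 16

  0. router=(0,1) cycle=1 (inject)
  1. router=(1,1) cycle=4 dir=E
  2. router=(2,1) cycle=7 dir=E
  3. router=(3,1) cycle=10 dir=E
  4. router=(4,1) cycle=13 dir=E
  5. router=(5,1) cycle=16 dir=E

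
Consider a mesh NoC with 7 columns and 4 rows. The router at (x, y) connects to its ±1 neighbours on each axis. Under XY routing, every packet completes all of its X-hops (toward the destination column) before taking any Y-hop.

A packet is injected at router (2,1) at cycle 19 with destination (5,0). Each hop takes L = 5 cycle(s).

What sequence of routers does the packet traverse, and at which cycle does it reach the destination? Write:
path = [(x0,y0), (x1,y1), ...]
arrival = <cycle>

path = [(2,1), (3,1), (4,1), (5,1), (5,0)]
arrival = 39

hop 0: (2,1) @ cyc 19
hop 1: (3,1) @ cyc 24  [E]
hop 2: (4,1) @ cyc 29  [E]
hop 3: (5,1) @ cyc 34  [E]
hop 4: (5,0) @ cyc 39  [S]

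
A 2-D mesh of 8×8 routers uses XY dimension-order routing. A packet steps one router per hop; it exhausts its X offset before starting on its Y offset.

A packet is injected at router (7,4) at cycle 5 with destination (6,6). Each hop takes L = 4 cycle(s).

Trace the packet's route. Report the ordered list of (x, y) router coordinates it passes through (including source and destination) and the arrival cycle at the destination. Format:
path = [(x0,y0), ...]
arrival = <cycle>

src (7,4)  cyc=5
W→(6,4)  cyc=9
N→(6,5)  cyc=13
N→(6,6)  cyc=17

path = [(7,4), (6,4), (6,5), (6,6)]
arrival = 17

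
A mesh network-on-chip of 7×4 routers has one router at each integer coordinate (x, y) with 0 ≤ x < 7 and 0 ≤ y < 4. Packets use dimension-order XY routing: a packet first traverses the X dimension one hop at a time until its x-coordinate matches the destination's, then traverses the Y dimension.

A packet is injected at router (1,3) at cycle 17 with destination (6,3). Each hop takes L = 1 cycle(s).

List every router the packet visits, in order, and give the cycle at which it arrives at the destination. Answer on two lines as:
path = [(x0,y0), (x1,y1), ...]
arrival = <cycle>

path = [(1,3), (2,3), (3,3), (4,3), (5,3), (6,3)]
arrival = 22

t=17: at (1,3)
t=18: at (2,3) after E
t=19: at (3,3) after E
t=20: at (4,3) after E
t=21: at (5,3) after E
t=22: at (6,3) after E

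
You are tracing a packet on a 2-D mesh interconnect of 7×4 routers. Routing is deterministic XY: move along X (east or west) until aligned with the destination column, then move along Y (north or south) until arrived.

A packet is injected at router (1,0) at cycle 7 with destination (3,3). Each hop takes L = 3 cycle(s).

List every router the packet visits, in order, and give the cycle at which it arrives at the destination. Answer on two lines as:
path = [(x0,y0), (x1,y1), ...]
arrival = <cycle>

src (1,0)  cyc=7
E→(2,0)  cyc=10
E→(3,0)  cyc=13
N→(3,1)  cyc=16
N→(3,2)  cyc=19
N→(3,3)  cyc=22

path = [(1,0), (2,0), (3,0), (3,1), (3,2), (3,3)]
arrival = 22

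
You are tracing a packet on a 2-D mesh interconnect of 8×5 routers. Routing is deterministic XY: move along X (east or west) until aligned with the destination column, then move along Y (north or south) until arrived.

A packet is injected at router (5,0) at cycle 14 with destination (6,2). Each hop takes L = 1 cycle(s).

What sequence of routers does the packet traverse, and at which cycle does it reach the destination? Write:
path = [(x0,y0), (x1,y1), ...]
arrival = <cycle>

  0. router=(5,0) cycle=14 (inject)
  1. router=(6,0) cycle=15 dir=E
  2. router=(6,1) cycle=16 dir=N
  3. router=(6,2) cycle=17 dir=N

path = [(5,0), (6,0), (6,1), (6,2)]
arrival = 17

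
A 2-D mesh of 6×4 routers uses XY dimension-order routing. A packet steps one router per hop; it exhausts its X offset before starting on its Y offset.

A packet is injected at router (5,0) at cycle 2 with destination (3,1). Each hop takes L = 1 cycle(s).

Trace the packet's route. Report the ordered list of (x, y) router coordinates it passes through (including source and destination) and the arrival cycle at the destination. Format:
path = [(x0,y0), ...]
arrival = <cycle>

[0] x=5 y=0 t=2
[1] x=4 y=0 t=3 →W
[2] x=3 y=0 t=4 →W
[3] x=3 y=1 t=5 →N

path = [(5,0), (4,0), (3,0), (3,1)]
arrival = 5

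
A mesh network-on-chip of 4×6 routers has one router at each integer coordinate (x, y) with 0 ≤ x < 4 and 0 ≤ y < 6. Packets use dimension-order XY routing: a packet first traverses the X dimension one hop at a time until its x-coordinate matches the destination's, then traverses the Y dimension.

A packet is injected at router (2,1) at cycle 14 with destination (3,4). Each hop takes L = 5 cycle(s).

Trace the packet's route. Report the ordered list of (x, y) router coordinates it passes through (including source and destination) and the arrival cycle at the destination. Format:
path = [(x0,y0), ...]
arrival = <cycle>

path = [(2,1), (3,1), (3,2), (3,3), (3,4)]
arrival = 34

src (2,1)  cyc=14
E→(3,1)  cyc=19
N→(3,2)  cyc=24
N→(3,3)  cyc=29
N→(3,4)  cyc=34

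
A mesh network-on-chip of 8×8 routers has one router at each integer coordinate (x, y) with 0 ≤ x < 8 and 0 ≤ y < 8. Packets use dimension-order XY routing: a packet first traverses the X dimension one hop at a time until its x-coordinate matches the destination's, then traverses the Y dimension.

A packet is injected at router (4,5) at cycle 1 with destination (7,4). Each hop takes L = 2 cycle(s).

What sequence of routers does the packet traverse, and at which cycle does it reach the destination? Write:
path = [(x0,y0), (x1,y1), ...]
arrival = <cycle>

path = [(4,5), (5,5), (6,5), (7,5), (7,4)]
arrival = 9

#0 — 4,5 | c1
#1 — 5,5 | c3 | E
#2 — 6,5 | c5 | E
#3 — 7,5 | c7 | E
#4 — 7,4 | c9 | S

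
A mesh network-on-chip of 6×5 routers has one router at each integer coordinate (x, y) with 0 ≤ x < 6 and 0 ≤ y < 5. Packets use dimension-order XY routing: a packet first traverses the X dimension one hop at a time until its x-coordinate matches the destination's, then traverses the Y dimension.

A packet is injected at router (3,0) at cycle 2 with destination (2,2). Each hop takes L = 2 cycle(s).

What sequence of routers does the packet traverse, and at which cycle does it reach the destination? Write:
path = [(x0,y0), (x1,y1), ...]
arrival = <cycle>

path = [(3,0), (2,0), (2,1), (2,2)]
arrival = 8

hop 0: (3,0) @ cyc 2
hop 1: (2,0) @ cyc 4  [W]
hop 2: (2,1) @ cyc 6  [N]
hop 3: (2,2) @ cyc 8  [N]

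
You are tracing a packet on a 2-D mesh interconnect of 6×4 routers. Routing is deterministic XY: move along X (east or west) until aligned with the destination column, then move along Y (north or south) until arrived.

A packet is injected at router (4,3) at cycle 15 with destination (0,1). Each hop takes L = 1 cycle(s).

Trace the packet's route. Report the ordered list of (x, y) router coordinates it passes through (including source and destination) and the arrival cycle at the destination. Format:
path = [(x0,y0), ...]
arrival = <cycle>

path = [(4,3), (3,3), (2,3), (1,3), (0,3), (0,2), (0,1)]
arrival = 21

  0. router=(4,3) cycle=15 (inject)
  1. router=(3,3) cycle=16 dir=W
  2. router=(2,3) cycle=17 dir=W
  3. router=(1,3) cycle=18 dir=W
  4. router=(0,3) cycle=19 dir=W
  5. router=(0,2) cycle=20 dir=S
  6. router=(0,1) cycle=21 dir=S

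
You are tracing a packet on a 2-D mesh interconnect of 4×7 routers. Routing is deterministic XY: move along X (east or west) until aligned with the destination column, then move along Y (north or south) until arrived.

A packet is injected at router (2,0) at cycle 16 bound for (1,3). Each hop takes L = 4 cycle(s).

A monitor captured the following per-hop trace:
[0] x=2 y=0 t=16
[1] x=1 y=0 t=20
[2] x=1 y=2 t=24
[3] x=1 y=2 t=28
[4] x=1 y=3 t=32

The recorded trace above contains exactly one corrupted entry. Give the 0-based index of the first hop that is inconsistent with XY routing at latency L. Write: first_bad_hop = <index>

first_bad_hop = 2

  1: Δx=-1 Δy=+0 Δt=4 [ok]
  2: Δx=+0 Δy=+2 Δt=4 [BAD: non-unit step]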